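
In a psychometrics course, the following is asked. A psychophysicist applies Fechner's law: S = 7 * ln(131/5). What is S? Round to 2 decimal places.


S = 7 * ln(131/5)
I/I0 = 26.2
ln(26.2) = 3.2658
S = 7 * 3.2658
= 22.86


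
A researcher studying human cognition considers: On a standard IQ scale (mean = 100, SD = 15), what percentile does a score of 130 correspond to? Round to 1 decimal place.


z = (IQ - mean) / SD
z = (130 - 100) / 15 = 2.0
Percentile = Phi(2.0) * 100
Phi(2.0) = 0.97725
= 97.7


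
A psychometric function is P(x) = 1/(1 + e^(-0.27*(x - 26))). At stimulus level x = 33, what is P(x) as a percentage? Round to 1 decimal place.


P(x) = 1/(1 + e^(-0.27*(33 - 26)))
Exponent = -0.27 * 7 = -1.89
e^(-1.89) = 0.151072
P = 1/(1 + 0.151072) = 0.868755
Percentage = 86.9


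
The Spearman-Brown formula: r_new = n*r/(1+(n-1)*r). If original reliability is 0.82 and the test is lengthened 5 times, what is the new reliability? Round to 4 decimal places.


r_new = n*r / (1 + (n-1)*r)
Numerator = 5 * 0.82 = 4.1
Denominator = 1 + 4 * 0.82 = 4.28
r_new = 4.1 / 4.28
= 0.9579


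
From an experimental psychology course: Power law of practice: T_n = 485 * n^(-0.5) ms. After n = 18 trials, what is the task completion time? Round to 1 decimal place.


T_n = 485 * 18^(-0.5)
18^(-0.5) = 0.235702
T_n = 485 * 0.235702
= 114.3 ms


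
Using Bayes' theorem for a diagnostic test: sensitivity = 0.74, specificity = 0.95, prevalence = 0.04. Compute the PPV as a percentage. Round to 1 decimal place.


PPV = (sens * prev) / (sens * prev + (1-spec) * (1-prev))
Numerator = 0.74 * 0.04 = 0.0296
P(positive and no disease) = (1 - spec) * (1 - prev) = (1 - 0.95) * (1 - 0.04) = 0.048
Denominator = 0.0296 + 0.048 = 0.0776
PPV = 0.0296 / 0.0776 = 0.381443
As percentage = 38.1


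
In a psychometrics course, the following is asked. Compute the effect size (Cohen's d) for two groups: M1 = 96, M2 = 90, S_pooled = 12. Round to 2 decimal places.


Cohen's d = (M1 - M2) / S_pooled
= (96 - 90) / 12
= 6 / 12
= 0.50


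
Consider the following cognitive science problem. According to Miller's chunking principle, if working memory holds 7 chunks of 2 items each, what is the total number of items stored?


Total items = chunks * items_per_chunk
= 7 * 2
= 14


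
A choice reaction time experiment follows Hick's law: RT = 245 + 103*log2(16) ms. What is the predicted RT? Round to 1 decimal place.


RT = 245 + 103 * log2(16)
log2(16) = 4.0
RT = 245 + 103 * 4.0
= 245 + 412.0
= 657.0 ms


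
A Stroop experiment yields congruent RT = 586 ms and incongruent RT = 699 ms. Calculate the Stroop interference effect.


Stroop effect = RT(incongruent) - RT(congruent)
= 699 - 586
= 113 ms


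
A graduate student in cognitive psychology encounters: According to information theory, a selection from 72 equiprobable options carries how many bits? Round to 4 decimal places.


H = log2(n)
H = log2(72)
= 6.1699


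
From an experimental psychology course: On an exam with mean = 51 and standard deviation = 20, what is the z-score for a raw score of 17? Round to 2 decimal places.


z = (X - mu) / sigma
= (17 - 51) / 20
= -34 / 20
= -1.70


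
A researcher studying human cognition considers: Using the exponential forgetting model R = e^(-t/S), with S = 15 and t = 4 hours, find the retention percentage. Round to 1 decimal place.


R = e^(-t/S)
-t/S = -4/15 = -0.266667
R = e^(-0.266667) = 0.765928
Percentage = 0.765928 * 100
= 76.6


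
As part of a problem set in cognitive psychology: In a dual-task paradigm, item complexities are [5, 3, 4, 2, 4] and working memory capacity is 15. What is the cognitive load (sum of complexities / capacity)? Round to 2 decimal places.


Total complexity = 5 + 3 + 4 + 2 + 4 = 18
Load = total / capacity = 18 / 15
= 1.20


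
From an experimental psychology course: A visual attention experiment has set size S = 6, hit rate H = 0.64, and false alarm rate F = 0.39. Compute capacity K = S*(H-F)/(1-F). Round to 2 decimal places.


K = S * (H - F) / (1 - F)
H - F = 0.25
1 - F = 0.61
K = 6 * 0.25 / 0.61
= 2.46


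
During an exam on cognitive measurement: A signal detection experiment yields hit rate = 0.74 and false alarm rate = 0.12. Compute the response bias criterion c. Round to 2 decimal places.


c = -0.5 * (z(HR) + z(FAR))
z(0.74) = 0.6433
z(0.12) = -1.175
c = -0.5 * (0.6433 + -1.175)
= -0.5 * -0.5317
= 0.27


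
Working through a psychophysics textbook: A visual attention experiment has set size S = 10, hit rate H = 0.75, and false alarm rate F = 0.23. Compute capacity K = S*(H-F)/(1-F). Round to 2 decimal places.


K = S * (H - F) / (1 - F)
H - F = 0.52
1 - F = 0.77
K = 10 * 0.52 / 0.77
= 6.75


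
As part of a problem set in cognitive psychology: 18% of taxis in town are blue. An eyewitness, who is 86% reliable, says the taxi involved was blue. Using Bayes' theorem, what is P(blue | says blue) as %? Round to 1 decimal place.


P(blue | says blue) = P(says blue | blue)*P(blue) / [P(says blue | blue)*P(blue) + P(says blue | not blue)*P(not blue)]
Numerator = 0.86 * 0.18 = 0.1548
False identification = 0.14 * 0.82 = 0.1148
P = 0.1548 / (0.1548 + 0.1148)
= 0.1548 / 0.2696
As percentage = 57.4


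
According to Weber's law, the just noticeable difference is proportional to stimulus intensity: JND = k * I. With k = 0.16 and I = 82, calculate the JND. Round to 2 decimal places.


JND = k * I
JND = 0.16 * 82
= 13.12


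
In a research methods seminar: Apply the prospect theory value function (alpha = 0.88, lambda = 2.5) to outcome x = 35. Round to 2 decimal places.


Since x = 35 >= 0, use v(x) = x^0.88
35^0.88 = 22.8444
v(35) = 22.84


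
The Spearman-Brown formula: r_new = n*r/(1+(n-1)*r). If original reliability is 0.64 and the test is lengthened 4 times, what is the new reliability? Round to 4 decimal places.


r_new = n*r / (1 + (n-1)*r)
Numerator = 4 * 0.64 = 2.56
Denominator = 1 + 3 * 0.64 = 2.92
r_new = 2.56 / 2.92
= 0.8767


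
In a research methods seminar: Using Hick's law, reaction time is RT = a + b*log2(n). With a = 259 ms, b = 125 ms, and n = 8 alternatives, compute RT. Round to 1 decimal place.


RT = 259 + 125 * log2(8)
log2(8) = 3.0
RT = 259 + 125 * 3.0
= 259 + 375.0
= 634.0 ms


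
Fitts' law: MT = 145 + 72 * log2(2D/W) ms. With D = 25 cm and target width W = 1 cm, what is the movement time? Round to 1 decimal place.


MT = 145 + 72 * log2(2*25/1)
2D/W = 50.0
log2(50.0) = 5.6439
MT = 145 + 72 * 5.6439
= 551.4 ms


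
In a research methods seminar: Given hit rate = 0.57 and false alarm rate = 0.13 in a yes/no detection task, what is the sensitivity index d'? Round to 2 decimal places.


d' = z(HR) - z(FAR)
z(0.57) = 0.1764
z(0.13) = -1.1264
d' = 0.1764 - -1.1264
= 1.30


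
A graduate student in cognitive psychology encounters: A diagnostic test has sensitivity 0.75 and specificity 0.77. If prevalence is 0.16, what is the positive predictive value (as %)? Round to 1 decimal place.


PPV = (sens * prev) / (sens * prev + (1-spec) * (1-prev))
Numerator = 0.75 * 0.16 = 0.12
P(positive and no disease) = (1 - spec) * (1 - prev) = (1 - 0.77) * (1 - 0.16) = 0.1932
Denominator = 0.12 + 0.1932 = 0.3132
PPV = 0.12 / 0.3132 = 0.383142
As percentage = 38.3


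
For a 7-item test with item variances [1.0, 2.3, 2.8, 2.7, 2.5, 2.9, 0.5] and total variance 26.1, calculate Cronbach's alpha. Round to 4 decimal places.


alpha = (k/(k-1)) * (1 - sum(s_i^2)/s_total^2)
sum(item variances) = 14.7
k/(k-1) = 7/6 = 1.166667
1 - 14.7/26.1 = 1 - 0.563218 = 0.436782
alpha = 1.166667 * 0.436782
= 0.5096


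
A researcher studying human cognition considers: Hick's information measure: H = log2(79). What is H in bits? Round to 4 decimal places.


H = log2(n)
H = log2(79)
= 6.3038


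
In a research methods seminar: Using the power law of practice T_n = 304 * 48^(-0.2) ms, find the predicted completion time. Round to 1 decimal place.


T_n = 304 * 48^(-0.2)
48^(-0.2) = 0.461054
T_n = 304 * 0.461054
= 140.2 ms


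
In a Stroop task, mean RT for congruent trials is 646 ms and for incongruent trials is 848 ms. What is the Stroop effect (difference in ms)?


Stroop effect = RT(incongruent) - RT(congruent)
= 848 - 646
= 202 ms


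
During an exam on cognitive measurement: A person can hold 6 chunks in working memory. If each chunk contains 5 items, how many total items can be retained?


Total items = chunks * items_per_chunk
= 6 * 5
= 30


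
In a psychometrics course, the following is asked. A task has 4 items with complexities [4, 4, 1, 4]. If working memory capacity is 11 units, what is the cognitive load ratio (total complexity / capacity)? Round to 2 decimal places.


Total complexity = 4 + 4 + 1 + 4 = 13
Load = total / capacity = 13 / 11
= 1.18


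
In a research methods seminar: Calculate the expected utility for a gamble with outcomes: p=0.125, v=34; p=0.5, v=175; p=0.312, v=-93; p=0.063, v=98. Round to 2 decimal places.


EU = sum(p_i * v_i)
0.125 * 34 = 4.25
0.5 * 175 = 87.5
0.312 * -93 = -29.016
0.063 * 98 = 6.174
EU = 4.25 + 87.5 + -29.016 + 6.174
= 68.91


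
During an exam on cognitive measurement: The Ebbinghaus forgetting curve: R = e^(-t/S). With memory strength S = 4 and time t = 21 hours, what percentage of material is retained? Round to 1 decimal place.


R = e^(-t/S)
-t/S = -21/4 = -5.25
R = e^(-5.25) = 0.005248
Percentage = 0.005248 * 100
= 0.5


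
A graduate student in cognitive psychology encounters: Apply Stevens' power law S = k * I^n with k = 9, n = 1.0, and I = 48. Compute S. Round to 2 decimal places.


S = 9 * 48^1.0
48^1.0 = 48.0
S = 9 * 48.0
= 432.00


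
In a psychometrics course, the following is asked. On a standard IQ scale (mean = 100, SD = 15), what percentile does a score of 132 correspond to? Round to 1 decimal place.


z = (IQ - mean) / SD
z = (132 - 100) / 15 = 2.1333
Percentile = Phi(2.1333) * 100
Phi(2.1333) = 0.98355
= 98.4


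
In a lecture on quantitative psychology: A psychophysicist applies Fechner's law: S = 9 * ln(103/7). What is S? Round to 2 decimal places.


S = 9 * ln(103/7)
I/I0 = 14.714286
ln(14.714286) = 2.6888
S = 9 * 2.6888
= 24.20


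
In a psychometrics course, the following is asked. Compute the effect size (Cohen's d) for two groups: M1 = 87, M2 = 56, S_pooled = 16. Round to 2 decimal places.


Cohen's d = (M1 - M2) / S_pooled
= (87 - 56) / 16
= 31 / 16
= 1.94


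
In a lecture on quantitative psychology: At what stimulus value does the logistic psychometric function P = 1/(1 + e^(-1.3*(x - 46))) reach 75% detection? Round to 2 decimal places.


At P = 0.75: 0.75 = 1/(1 + e^(-k*(x-x0)))
Solving: e^(-k*(x-x0)) = 1/3
x = x0 + ln(3)/k
ln(3) = 1.0986
x = 46 + 1.0986/1.3
= 46 + 0.8451
= 46.85


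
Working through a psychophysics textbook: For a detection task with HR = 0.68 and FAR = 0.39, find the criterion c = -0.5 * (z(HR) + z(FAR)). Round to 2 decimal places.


c = -0.5 * (z(HR) + z(FAR))
z(0.68) = 0.4677
z(0.39) = -0.2793
c = -0.5 * (0.4677 + -0.2793)
= -0.5 * 0.1884
= -0.09


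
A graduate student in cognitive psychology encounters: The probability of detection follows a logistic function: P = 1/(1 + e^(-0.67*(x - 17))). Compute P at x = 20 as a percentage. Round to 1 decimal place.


P(x) = 1/(1 + e^(-0.67*(20 - 17)))
Exponent = -0.67 * 3 = -2.01
e^(-2.01) = 0.133989
P = 1/(1 + 0.133989) = 0.881843
Percentage = 88.2


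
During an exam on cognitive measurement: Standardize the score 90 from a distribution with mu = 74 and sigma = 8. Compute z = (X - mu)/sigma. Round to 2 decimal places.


z = (X - mu) / sigma
= (90 - 74) / 8
= 16 / 8
= 2.00


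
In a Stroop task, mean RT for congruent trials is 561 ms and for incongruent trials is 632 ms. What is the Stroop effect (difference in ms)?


Stroop effect = RT(incongruent) - RT(congruent)
= 632 - 561
= 71 ms


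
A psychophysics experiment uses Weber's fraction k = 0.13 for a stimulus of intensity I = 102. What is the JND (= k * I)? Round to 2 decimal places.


JND = k * I
JND = 0.13 * 102
= 13.26


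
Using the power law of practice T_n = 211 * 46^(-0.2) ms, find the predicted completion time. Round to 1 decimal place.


T_n = 211 * 46^(-0.2)
46^(-0.2) = 0.464995
T_n = 211 * 0.464995
= 98.1 ms


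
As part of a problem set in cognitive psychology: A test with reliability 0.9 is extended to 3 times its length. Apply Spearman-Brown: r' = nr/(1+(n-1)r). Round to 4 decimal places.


r_new = n*r / (1 + (n-1)*r)
Numerator = 3 * 0.9 = 2.7
Denominator = 1 + 2 * 0.9 = 2.8
r_new = 2.7 / 2.8
= 0.9643


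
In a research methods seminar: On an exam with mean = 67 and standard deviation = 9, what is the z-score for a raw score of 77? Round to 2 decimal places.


z = (X - mu) / sigma
= (77 - 67) / 9
= 10 / 9
= 1.11


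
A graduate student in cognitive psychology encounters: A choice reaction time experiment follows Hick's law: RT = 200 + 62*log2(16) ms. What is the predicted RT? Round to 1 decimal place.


RT = 200 + 62 * log2(16)
log2(16) = 4.0
RT = 200 + 62 * 4.0
= 200 + 248.0
= 448.0 ms


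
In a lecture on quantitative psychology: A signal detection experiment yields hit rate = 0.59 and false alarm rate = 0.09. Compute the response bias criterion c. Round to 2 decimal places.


c = -0.5 * (z(HR) + z(FAR))
z(0.59) = 0.2275
z(0.09) = -1.3408
c = -0.5 * (0.2275 + -1.3408)
= -0.5 * -1.1133
= 0.56


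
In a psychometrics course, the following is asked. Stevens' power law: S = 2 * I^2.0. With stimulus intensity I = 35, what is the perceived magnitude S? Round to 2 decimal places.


S = 2 * 35^2.0
35^2.0 = 1225.0
S = 2 * 1225.0
= 2450.00


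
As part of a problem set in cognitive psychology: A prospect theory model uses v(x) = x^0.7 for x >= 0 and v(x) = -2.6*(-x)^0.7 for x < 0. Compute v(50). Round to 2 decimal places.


Since x = 50 >= 0, use v(x) = x^0.7
50^0.7 = 15.4625
v(50) = 15.46


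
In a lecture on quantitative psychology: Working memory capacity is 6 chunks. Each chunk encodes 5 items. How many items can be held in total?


Total items = chunks * items_per_chunk
= 6 * 5
= 30


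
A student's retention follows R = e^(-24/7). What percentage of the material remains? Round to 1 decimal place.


R = e^(-t/S)
-t/S = -24/7 = -3.428571
R = e^(-3.428571) = 0.032433
Percentage = 0.032433 * 100
= 3.2


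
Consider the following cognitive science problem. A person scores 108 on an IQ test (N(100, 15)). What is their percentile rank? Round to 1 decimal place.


z = (IQ - mean) / SD
z = (108 - 100) / 15 = 0.5333
Percentile = Phi(0.5333) * 100
Phi(0.5333) = 0.703087
= 70.3


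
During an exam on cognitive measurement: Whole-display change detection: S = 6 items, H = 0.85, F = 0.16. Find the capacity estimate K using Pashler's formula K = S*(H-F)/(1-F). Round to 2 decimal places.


K = S * (H - F) / (1 - F)
H - F = 0.69
1 - F = 0.84
K = 6 * 0.69 / 0.84
= 4.93


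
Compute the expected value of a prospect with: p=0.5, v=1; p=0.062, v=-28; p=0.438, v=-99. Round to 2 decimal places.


EU = sum(p_i * v_i)
0.5 * 1 = 0.5
0.062 * -28 = -1.736
0.438 * -99 = -43.362
EU = 0.5 + -1.736 + -43.362
= -44.60


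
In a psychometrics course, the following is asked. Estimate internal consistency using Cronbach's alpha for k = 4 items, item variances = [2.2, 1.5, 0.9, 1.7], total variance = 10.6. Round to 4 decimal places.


alpha = (k/(k-1)) * (1 - sum(s_i^2)/s_total^2)
sum(item variances) = 6.3
k/(k-1) = 4/3 = 1.333333
1 - 6.3/10.6 = 1 - 0.59434 = 0.40566
alpha = 1.333333 * 0.40566
= 0.5409


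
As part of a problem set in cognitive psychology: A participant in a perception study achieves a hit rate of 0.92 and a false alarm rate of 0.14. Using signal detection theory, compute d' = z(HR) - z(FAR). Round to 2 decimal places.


d' = z(HR) - z(FAR)
z(0.92) = 1.4051
z(0.14) = -1.0803
d' = 1.4051 - -1.0803
= 2.49


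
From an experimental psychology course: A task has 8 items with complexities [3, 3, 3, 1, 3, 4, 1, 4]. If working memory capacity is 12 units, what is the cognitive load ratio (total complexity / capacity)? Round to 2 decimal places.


Total complexity = 3 + 3 + 3 + 1 + 3 + 4 + 1 + 4 = 22
Load = total / capacity = 22 / 12
= 1.83


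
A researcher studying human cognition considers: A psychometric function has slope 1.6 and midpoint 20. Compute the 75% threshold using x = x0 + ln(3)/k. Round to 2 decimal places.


At P = 0.75: 0.75 = 1/(1 + e^(-k*(x-x0)))
Solving: e^(-k*(x-x0)) = 1/3
x = x0 + ln(3)/k
ln(3) = 1.0986
x = 20 + 1.0986/1.6
= 20 + 0.6866
= 20.69


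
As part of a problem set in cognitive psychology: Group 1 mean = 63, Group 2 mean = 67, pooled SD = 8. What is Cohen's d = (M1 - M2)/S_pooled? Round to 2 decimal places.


Cohen's d = (M1 - M2) / S_pooled
= (63 - 67) / 8
= -4 / 8
= -0.50


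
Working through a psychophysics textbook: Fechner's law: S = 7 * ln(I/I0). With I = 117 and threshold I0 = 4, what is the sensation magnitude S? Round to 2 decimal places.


S = 7 * ln(117/4)
I/I0 = 29.25
ln(29.25) = 3.3759
S = 7 * 3.3759
= 23.63


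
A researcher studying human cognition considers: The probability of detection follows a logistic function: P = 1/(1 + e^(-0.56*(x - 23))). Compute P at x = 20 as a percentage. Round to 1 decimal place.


P(x) = 1/(1 + e^(-0.56*(20 - 23)))
Exponent = -0.56 * -3 = 1.68
e^(1.68) = 5.365556
P = 1/(1 + 5.365556) = 0.157095
Percentage = 15.7


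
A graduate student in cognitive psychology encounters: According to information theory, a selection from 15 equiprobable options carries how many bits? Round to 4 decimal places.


H = log2(n)
H = log2(15)
= 3.9069


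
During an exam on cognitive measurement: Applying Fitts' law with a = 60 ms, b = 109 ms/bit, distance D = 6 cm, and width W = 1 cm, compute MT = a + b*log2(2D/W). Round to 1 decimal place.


MT = 60 + 109 * log2(2*6/1)
2D/W = 12.0
log2(12.0) = 3.585
MT = 60 + 109 * 3.585
= 450.8 ms


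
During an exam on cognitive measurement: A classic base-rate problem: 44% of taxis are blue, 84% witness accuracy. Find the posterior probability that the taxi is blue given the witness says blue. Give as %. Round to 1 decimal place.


P(blue | says blue) = P(says blue | blue)*P(blue) / [P(says blue | blue)*P(blue) + P(says blue | not blue)*P(not blue)]
Numerator = 0.84 * 0.44 = 0.3696
False identification = 0.16 * 0.56 = 0.0896
P = 0.3696 / (0.3696 + 0.0896)
= 0.3696 / 0.4592
As percentage = 80.5


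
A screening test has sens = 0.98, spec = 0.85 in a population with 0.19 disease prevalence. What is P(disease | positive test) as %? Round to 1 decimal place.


PPV = (sens * prev) / (sens * prev + (1-spec) * (1-prev))
Numerator = 0.98 * 0.19 = 0.1862
P(positive and no disease) = (1 - spec) * (1 - prev) = (1 - 0.85) * (1 - 0.19) = 0.1215
Denominator = 0.1862 + 0.1215 = 0.3077
PPV = 0.1862 / 0.3077 = 0.605135
As percentage = 60.5


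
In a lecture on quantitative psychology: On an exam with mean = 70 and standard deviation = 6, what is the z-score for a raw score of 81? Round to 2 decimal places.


z = (X - mu) / sigma
= (81 - 70) / 6
= 11 / 6
= 1.83


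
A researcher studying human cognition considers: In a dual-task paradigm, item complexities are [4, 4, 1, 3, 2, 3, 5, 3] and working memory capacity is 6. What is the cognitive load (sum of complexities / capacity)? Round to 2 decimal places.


Total complexity = 4 + 4 + 1 + 3 + 2 + 3 + 5 + 3 = 25
Load = total / capacity = 25 / 6
= 4.17


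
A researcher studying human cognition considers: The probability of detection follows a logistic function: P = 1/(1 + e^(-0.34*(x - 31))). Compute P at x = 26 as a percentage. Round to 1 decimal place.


P(x) = 1/(1 + e^(-0.34*(26 - 31)))
Exponent = -0.34 * -5 = 1.7
e^(1.7) = 5.473947
P = 1/(1 + 5.473947) = 0.154465
Percentage = 15.4


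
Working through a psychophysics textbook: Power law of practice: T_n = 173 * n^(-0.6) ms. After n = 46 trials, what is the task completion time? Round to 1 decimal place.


T_n = 173 * 46^(-0.6)
46^(-0.6) = 0.100541
T_n = 173 * 0.100541
= 17.4 ms


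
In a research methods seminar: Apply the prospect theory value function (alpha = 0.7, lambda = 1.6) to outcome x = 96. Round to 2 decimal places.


Since x = 96 >= 0, use v(x) = x^0.7
96^0.7 = 24.4112
v(96) = 24.41


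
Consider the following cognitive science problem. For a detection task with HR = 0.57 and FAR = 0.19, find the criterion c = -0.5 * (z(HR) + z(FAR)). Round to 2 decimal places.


c = -0.5 * (z(HR) + z(FAR))
z(0.57) = 0.1764
z(0.19) = -0.8779
c = -0.5 * (0.1764 + -0.8779)
= -0.5 * -0.7015
= 0.35


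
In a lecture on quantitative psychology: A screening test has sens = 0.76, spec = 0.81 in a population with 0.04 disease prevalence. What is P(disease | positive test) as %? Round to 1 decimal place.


PPV = (sens * prev) / (sens * prev + (1-spec) * (1-prev))
Numerator = 0.76 * 0.04 = 0.0304
P(positive and no disease) = (1 - spec) * (1 - prev) = (1 - 0.81) * (1 - 0.04) = 0.1824
Denominator = 0.0304 + 0.1824 = 0.2128
PPV = 0.0304 / 0.2128 = 0.142857
As percentage = 14.3


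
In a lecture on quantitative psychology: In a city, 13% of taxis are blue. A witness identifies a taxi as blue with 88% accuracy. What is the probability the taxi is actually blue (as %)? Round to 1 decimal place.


P(blue | says blue) = P(says blue | blue)*P(blue) / [P(says blue | blue)*P(blue) + P(says blue | not blue)*P(not blue)]
Numerator = 0.88 * 0.13 = 0.1144
False identification = 0.12 * 0.87 = 0.1044
P = 0.1144 / (0.1144 + 0.1044)
= 0.1144 / 0.2188
As percentage = 52.3


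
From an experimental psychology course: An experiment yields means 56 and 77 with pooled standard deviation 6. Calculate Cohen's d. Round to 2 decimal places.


Cohen's d = (M1 - M2) / S_pooled
= (56 - 77) / 6
= -21 / 6
= -3.50


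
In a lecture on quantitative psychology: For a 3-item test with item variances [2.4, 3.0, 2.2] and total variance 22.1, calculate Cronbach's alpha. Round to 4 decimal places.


alpha = (k/(k-1)) * (1 - sum(s_i^2)/s_total^2)
sum(item variances) = 7.6
k/(k-1) = 3/2 = 1.5
1 - 7.6/22.1 = 1 - 0.343891 = 0.656109
alpha = 1.5 * 0.656109
= 0.9842


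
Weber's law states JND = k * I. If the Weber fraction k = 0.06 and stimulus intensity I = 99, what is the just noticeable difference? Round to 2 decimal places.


JND = k * I
JND = 0.06 * 99
= 5.94


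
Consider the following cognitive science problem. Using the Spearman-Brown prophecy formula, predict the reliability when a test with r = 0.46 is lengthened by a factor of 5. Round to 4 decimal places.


r_new = n*r / (1 + (n-1)*r)
Numerator = 5 * 0.46 = 2.3
Denominator = 1 + 4 * 0.46 = 2.84
r_new = 2.3 / 2.84
= 0.8099


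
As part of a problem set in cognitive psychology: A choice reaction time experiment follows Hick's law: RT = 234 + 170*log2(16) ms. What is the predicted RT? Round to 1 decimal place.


RT = 234 + 170 * log2(16)
log2(16) = 4.0
RT = 234 + 170 * 4.0
= 234 + 680.0
= 914.0 ms


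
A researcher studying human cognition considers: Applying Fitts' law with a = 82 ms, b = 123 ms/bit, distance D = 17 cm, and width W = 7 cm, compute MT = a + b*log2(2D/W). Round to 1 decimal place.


MT = 82 + 123 * log2(2*17/7)
2D/W = 4.857143
log2(4.857143) = 2.2801
MT = 82 + 123 * 2.2801
= 362.5 ms


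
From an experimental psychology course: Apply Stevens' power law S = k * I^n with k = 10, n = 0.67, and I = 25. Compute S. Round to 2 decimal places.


S = 10 * 25^0.67
25^0.67 = 8.6421
S = 10 * 8.6421
= 86.42


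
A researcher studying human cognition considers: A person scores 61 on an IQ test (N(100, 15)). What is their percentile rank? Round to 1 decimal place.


z = (IQ - mean) / SD
z = (61 - 100) / 15 = -2.6
Percentile = Phi(-2.6) * 100
Phi(-2.6) = 0.004661
= 0.5


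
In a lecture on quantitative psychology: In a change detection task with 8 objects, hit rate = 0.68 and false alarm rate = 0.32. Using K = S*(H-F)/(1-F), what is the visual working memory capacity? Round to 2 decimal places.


K = S * (H - F) / (1 - F)
H - F = 0.36
1 - F = 0.68
K = 8 * 0.36 / 0.68
= 4.24


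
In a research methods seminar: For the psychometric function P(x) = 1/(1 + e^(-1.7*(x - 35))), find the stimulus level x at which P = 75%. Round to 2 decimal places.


At P = 0.75: 0.75 = 1/(1 + e^(-k*(x-x0)))
Solving: e^(-k*(x-x0)) = 1/3
x = x0 + ln(3)/k
ln(3) = 1.0986
x = 35 + 1.0986/1.7
= 35 + 0.6462
= 35.65


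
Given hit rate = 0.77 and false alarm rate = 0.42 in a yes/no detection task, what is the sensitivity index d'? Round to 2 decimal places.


d' = z(HR) - z(FAR)
z(0.77) = 0.7388
z(0.42) = -0.2019
d' = 0.7388 - -0.2019
= 0.94


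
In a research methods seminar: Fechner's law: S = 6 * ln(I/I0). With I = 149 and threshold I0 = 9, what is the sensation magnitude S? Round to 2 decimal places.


S = 6 * ln(149/9)
I/I0 = 16.555556
ln(16.555556) = 2.8067
S = 6 * 2.8067
= 16.84


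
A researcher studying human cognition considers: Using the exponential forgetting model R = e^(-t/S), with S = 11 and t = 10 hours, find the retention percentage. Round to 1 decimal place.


R = e^(-t/S)
-t/S = -10/11 = -0.909091
R = e^(-0.909091) = 0.40289
Percentage = 0.40289 * 100
= 40.3


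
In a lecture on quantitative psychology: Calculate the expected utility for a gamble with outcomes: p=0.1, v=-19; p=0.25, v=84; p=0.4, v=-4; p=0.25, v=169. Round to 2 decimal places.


EU = sum(p_i * v_i)
0.1 * -19 = -1.9
0.25 * 84 = 21.0
0.4 * -4 = -1.6
0.25 * 169 = 42.25
EU = -1.9 + 21.0 + -1.6 + 42.25
= 59.75


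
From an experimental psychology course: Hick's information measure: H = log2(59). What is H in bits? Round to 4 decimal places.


H = log2(n)
H = log2(59)
= 5.8826


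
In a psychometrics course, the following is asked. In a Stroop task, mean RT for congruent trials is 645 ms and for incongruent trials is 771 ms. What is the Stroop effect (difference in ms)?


Stroop effect = RT(incongruent) - RT(congruent)
= 771 - 645
= 126 ms


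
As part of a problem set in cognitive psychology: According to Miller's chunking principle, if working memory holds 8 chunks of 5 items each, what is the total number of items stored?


Total items = chunks * items_per_chunk
= 8 * 5
= 40


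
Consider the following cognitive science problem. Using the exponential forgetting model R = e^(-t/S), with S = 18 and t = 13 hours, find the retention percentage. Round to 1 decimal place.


R = e^(-t/S)
-t/S = -13/18 = -0.722222
R = e^(-0.722222) = 0.485672
Percentage = 0.485672 * 100
= 48.6


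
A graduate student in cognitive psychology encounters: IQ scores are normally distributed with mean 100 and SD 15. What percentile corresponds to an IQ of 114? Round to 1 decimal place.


z = (IQ - mean) / SD
z = (114 - 100) / 15 = 0.9333
Percentile = Phi(0.9333) * 100
Phi(0.9333) = 0.824667
= 82.5


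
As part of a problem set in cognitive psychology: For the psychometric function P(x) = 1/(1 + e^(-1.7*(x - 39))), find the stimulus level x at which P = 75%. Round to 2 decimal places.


At P = 0.75: 0.75 = 1/(1 + e^(-k*(x-x0)))
Solving: e^(-k*(x-x0)) = 1/3
x = x0 + ln(3)/k
ln(3) = 1.0986
x = 39 + 1.0986/1.7
= 39 + 0.6462
= 39.65


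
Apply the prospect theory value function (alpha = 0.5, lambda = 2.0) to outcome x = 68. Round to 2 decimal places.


Since x = 68 >= 0, use v(x) = x^0.5
68^0.5 = 8.2462
v(68) = 8.25


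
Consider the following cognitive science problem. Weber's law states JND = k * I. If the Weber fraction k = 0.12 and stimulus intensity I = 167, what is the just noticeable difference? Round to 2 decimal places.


JND = k * I
JND = 0.12 * 167
= 20.04


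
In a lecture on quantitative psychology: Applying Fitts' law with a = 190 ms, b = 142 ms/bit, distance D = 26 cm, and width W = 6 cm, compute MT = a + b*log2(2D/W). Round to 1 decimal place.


MT = 190 + 142 * log2(2*26/6)
2D/W = 8.666667
log2(8.666667) = 3.1155
MT = 190 + 142 * 3.1155
= 632.4 ms


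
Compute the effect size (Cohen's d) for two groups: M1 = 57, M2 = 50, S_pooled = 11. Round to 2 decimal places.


Cohen's d = (M1 - M2) / S_pooled
= (57 - 50) / 11
= 7 / 11
= 0.64


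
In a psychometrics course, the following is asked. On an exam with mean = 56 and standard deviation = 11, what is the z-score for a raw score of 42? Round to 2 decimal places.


z = (X - mu) / sigma
= (42 - 56) / 11
= -14 / 11
= -1.27


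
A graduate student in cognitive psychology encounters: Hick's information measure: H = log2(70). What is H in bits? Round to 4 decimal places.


H = log2(n)
H = log2(70)
= 6.1293


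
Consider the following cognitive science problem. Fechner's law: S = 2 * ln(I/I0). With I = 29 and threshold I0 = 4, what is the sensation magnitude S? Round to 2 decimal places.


S = 2 * ln(29/4)
I/I0 = 7.25
ln(7.25) = 1.981
S = 2 * 1.981
= 3.96


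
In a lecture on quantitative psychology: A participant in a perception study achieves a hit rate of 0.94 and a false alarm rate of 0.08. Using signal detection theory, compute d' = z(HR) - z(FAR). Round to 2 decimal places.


d' = z(HR) - z(FAR)
z(0.94) = 1.5548
z(0.08) = -1.4051
d' = 1.5548 - -1.4051
= 2.96


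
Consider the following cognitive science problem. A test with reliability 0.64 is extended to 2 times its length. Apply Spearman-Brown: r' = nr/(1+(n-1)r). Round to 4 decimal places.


r_new = n*r / (1 + (n-1)*r)
Numerator = 2 * 0.64 = 1.28
Denominator = 1 + 1 * 0.64 = 1.64
r_new = 1.28 / 1.64
= 0.7805


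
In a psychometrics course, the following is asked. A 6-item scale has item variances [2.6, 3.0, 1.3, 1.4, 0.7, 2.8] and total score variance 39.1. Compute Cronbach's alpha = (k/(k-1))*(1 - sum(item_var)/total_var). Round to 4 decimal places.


alpha = (k/(k-1)) * (1 - sum(s_i^2)/s_total^2)
sum(item variances) = 11.8
k/(k-1) = 6/5 = 1.2
1 - 11.8/39.1 = 1 - 0.30179 = 0.69821
alpha = 1.2 * 0.69821
= 0.8379


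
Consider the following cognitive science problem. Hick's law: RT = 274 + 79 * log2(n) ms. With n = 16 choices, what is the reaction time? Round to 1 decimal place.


RT = 274 + 79 * log2(16)
log2(16) = 4.0
RT = 274 + 79 * 4.0
= 274 + 316.0
= 590.0 ms


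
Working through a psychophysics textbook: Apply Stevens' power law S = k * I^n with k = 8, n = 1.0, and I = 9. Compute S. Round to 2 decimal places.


S = 8 * 9^1.0
9^1.0 = 9.0
S = 8 * 9.0
= 72.00


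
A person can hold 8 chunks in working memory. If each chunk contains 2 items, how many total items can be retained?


Total items = chunks * items_per_chunk
= 8 * 2
= 16


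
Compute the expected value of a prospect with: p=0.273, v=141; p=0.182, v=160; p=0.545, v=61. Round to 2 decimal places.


EU = sum(p_i * v_i)
0.273 * 141 = 38.493
0.182 * 160 = 29.12
0.545 * 61 = 33.245
EU = 38.493 + 29.12 + 33.245
= 100.86


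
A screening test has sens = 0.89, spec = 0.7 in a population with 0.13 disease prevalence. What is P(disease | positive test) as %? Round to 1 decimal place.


PPV = (sens * prev) / (sens * prev + (1-spec) * (1-prev))
Numerator = 0.89 * 0.13 = 0.1157
P(positive and no disease) = (1 - spec) * (1 - prev) = (1 - 0.7) * (1 - 0.13) = 0.261
Denominator = 0.1157 + 0.261 = 0.3767
PPV = 0.1157 / 0.3767 = 0.307141
As percentage = 30.7


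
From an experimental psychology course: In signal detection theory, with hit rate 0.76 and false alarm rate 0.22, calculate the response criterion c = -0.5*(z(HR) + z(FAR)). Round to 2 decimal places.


c = -0.5 * (z(HR) + z(FAR))
z(0.76) = 0.7063
z(0.22) = -0.7722
c = -0.5 * (0.7063 + -0.7722)
= -0.5 * -0.0659
= 0.03


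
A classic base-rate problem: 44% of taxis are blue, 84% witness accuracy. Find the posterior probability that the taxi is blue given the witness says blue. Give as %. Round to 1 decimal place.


P(blue | says blue) = P(says blue | blue)*P(blue) / [P(says blue | blue)*P(blue) + P(says blue | not blue)*P(not blue)]
Numerator = 0.84 * 0.44 = 0.3696
False identification = 0.16 * 0.56 = 0.0896
P = 0.3696 / (0.3696 + 0.0896)
= 0.3696 / 0.4592
As percentage = 80.5


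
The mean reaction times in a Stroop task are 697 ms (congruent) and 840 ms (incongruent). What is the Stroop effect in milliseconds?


Stroop effect = RT(incongruent) - RT(congruent)
= 840 - 697
= 143 ms


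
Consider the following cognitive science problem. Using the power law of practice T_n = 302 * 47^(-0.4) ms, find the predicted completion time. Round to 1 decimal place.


T_n = 302 * 47^(-0.4)
47^(-0.4) = 0.214368
T_n = 302 * 0.214368
= 64.7 ms


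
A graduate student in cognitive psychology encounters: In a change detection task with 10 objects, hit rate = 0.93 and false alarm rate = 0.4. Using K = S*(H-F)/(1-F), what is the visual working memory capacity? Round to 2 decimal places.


K = S * (H - F) / (1 - F)
H - F = 0.53
1 - F = 0.6
K = 10 * 0.53 / 0.6
= 8.83


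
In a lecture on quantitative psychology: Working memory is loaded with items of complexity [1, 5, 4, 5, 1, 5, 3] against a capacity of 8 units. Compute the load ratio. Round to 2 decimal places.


Total complexity = 1 + 5 + 4 + 5 + 1 + 5 + 3 = 24
Load = total / capacity = 24 / 8
= 3.00


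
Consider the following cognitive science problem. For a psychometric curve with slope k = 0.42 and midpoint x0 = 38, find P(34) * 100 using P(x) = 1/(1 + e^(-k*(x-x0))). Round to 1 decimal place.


P(x) = 1/(1 + e^(-0.42*(34 - 38)))
Exponent = -0.42 * -4 = 1.68
e^(1.68) = 5.365556
P = 1/(1 + 5.365556) = 0.157095
Percentage = 15.7


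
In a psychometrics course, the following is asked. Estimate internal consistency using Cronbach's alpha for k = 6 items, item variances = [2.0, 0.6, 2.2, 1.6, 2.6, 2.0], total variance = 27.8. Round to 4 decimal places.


alpha = (k/(k-1)) * (1 - sum(s_i^2)/s_total^2)
sum(item variances) = 11.0
k/(k-1) = 6/5 = 1.2
1 - 11.0/27.8 = 1 - 0.395683 = 0.604317
alpha = 1.2 * 0.604317
= 0.7252


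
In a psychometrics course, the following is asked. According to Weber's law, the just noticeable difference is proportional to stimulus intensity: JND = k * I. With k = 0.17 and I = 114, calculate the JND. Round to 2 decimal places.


JND = k * I
JND = 0.17 * 114
= 19.38


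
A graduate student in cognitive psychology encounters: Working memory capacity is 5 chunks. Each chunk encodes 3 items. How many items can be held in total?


Total items = chunks * items_per_chunk
= 5 * 3
= 15


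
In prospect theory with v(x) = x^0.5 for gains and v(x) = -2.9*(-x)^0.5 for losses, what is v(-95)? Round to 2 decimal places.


Since x = -95 < 0, use v(x) = -lambda*(-x)^alpha
(-x) = 95
95^0.5 = 9.7468
v(-95) = -2.9 * 9.7468
= -28.27


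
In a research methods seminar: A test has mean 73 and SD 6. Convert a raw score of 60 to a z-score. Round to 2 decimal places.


z = (X - mu) / sigma
= (60 - 73) / 6
= -13 / 6
= -2.17


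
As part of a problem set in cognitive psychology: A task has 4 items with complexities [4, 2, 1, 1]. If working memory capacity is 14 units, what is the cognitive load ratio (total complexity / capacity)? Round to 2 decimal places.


Total complexity = 4 + 2 + 1 + 1 = 8
Load = total / capacity = 8 / 14
= 0.57


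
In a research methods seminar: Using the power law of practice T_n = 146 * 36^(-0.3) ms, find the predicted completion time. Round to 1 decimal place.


T_n = 146 * 36^(-0.3)
36^(-0.3) = 0.341279
T_n = 146 * 0.341279
= 49.8 ms


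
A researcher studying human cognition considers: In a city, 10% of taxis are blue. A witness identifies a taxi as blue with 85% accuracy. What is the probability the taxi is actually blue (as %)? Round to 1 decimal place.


P(blue | says blue) = P(says blue | blue)*P(blue) / [P(says blue | blue)*P(blue) + P(says blue | not blue)*P(not blue)]
Numerator = 0.85 * 0.1 = 0.085
False identification = 0.15 * 0.9 = 0.135
P = 0.085 / (0.085 + 0.135)
= 0.085 / 0.22
As percentage = 38.6


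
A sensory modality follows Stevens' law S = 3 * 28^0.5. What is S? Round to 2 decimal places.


S = 3 * 28^0.5
28^0.5 = 5.2915
S = 3 * 5.2915
= 15.87


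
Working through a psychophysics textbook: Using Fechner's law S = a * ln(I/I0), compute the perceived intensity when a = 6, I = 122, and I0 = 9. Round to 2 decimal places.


S = 6 * ln(122/9)
I/I0 = 13.555556
ln(13.555556) = 2.6068
S = 6 * 2.6068
= 15.64


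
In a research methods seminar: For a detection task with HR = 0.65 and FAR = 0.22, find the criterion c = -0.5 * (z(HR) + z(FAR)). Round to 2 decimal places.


c = -0.5 * (z(HR) + z(FAR))
z(0.65) = 0.3853
z(0.22) = -0.7722
c = -0.5 * (0.3853 + -0.7722)
= -0.5 * -0.3869
= 0.19


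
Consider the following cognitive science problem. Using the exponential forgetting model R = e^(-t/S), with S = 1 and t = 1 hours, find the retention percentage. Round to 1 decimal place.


R = e^(-t/S)
-t/S = -1/1 = -1.0
R = e^(-1.0) = 0.367879
Percentage = 0.367879 * 100
= 36.8


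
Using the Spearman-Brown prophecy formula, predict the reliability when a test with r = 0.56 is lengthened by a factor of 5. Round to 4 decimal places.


r_new = n*r / (1 + (n-1)*r)
Numerator = 5 * 0.56 = 2.8
Denominator = 1 + 4 * 0.56 = 3.24
r_new = 2.8 / 3.24
= 0.8642


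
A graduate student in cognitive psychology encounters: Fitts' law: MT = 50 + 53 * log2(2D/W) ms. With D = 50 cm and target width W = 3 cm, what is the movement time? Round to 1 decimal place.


MT = 50 + 53 * log2(2*50/3)
2D/W = 33.333333
log2(33.333333) = 5.0589
MT = 50 + 53 * 5.0589
= 318.1 ms


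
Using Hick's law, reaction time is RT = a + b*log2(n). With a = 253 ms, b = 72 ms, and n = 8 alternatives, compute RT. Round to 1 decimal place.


RT = 253 + 72 * log2(8)
log2(8) = 3.0
RT = 253 + 72 * 3.0
= 253 + 216.0
= 469.0 ms


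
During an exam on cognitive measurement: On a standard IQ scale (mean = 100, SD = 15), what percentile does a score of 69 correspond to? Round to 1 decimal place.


z = (IQ - mean) / SD
z = (69 - 100) / 15 = -2.0667
Percentile = Phi(-2.0667) * 100
Phi(-2.0667) = 0.019381
= 1.9


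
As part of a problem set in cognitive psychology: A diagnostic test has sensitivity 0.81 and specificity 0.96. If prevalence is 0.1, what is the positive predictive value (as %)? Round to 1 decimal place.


PPV = (sens * prev) / (sens * prev + (1-spec) * (1-prev))
Numerator = 0.81 * 0.1 = 0.081
P(positive and no disease) = (1 - spec) * (1 - prev) = (1 - 0.96) * (1 - 0.1) = 0.036
Denominator = 0.081 + 0.036 = 0.117
PPV = 0.081 / 0.117 = 0.692308
As percentage = 69.2


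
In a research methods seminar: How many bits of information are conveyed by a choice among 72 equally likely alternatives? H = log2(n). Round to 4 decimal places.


H = log2(n)
H = log2(72)
= 6.1699


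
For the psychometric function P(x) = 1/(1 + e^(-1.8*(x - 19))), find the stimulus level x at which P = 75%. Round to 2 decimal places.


At P = 0.75: 0.75 = 1/(1 + e^(-k*(x-x0)))
Solving: e^(-k*(x-x0)) = 1/3
x = x0 + ln(3)/k
ln(3) = 1.0986
x = 19 + 1.0986/1.8
= 19 + 0.6103
= 19.61


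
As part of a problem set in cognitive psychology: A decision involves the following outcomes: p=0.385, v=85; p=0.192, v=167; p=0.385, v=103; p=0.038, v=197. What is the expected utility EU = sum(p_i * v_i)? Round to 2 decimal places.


EU = sum(p_i * v_i)
0.385 * 85 = 32.725
0.192 * 167 = 32.064
0.385 * 103 = 39.655
0.038 * 197 = 7.486
EU = 32.725 + 32.064 + 39.655 + 7.486
= 111.93


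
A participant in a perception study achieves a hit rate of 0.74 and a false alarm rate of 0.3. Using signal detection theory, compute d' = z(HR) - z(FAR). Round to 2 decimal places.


d' = z(HR) - z(FAR)
z(0.74) = 0.6433
z(0.3) = -0.5244
d' = 0.6433 - -0.5244
= 1.17


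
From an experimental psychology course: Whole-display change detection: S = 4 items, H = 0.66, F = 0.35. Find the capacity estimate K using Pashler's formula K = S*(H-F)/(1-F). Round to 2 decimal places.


K = S * (H - F) / (1 - F)
H - F = 0.31
1 - F = 0.65
K = 4 * 0.31 / 0.65
= 1.91
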